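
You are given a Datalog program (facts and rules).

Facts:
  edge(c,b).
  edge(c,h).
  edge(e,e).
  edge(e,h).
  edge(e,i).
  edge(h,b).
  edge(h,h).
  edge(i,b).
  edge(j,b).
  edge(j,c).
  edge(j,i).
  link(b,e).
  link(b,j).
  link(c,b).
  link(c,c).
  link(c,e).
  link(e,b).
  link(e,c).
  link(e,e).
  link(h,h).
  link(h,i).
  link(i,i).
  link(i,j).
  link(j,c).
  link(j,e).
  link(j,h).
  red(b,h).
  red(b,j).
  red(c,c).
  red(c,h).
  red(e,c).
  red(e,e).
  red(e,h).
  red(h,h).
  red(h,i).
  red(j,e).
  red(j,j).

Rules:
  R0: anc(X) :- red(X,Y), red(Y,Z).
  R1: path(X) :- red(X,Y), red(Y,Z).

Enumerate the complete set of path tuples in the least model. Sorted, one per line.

round 1: derive path(b) via R1 from red(b,h), red(h,h)
round 1: derive path(c) via R1 from red(c,c), red(c,c)
round 1: derive path(e) via R1 from red(e,c), red(c,c)
round 1: derive path(h) via R1 from red(h,h), red(h,h)
round 1: derive path(j) via R1 from red(j,e), red(e,c)

path(b)
path(c)
path(e)
path(h)
path(j)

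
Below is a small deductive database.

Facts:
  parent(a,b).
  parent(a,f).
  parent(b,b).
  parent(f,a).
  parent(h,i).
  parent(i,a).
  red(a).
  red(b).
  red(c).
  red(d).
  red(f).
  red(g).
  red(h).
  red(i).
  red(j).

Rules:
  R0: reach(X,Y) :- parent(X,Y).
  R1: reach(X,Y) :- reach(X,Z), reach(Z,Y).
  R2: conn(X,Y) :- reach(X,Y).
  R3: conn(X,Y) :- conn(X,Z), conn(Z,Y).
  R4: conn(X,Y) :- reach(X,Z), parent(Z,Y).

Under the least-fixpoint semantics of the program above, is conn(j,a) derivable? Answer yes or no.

no

round 1: derive reach(a,b) via R0 from parent(a,b)
round 1: derive reach(a,f) via R0 from parent(a,f)
round 1: derive reach(b,b) via R0 from parent(b,b)
round 1: derive reach(f,a) via R0 from parent(f,a)
round 1: derive reach(h,i) via R0 from parent(h,i)
round 1: derive reach(i,a) via R0 from parent(i,a)
round 2: derive reach(a,a) via R1 from reach(a,f), reach(f,a)
round 2: derive reach(f,b) via R1 from reach(f,a), reach(a,b)
round 2: derive reach(f,f) via R1 from reach(f,a), reach(a,f)
round 2: derive reach(h,a) via R1 from reach(h,i), reach(i,a)
round 2: derive reach(i,b) via R1 from reach(i,a), reach(a,b)
round 2: derive reach(i,f) via R1 from reach(i,a), reach(a,f)
round 2: derive conn(a,b) via R2 from reach(a,b)
round 2: derive conn(a,f) via R2 from reach(a,f)
round 2: derive conn(b,b) via R2 from reach(b,b)
round 2: derive conn(f,a) via R2 from reach(f,a)
round 2: derive conn(h,i) via R2 from reach(h,i)
round 2: derive conn(i,a) via R2 from reach(i,a)
round 2: derive conn(a,a) via R4 from reach(a,f), parent(f,a)
round 2: derive conn(f,b) via R4 from reach(f,a), parent(a,b)
round 2: derive conn(f,f) via R4 from reach(f,a), parent(a,f)
round 2: derive conn(h,a) via R4 from reach(h,i), parent(i,a)
round 2: derive conn(i,b) via R4 from reach(i,a), parent(a,b)
round 2: derive conn(i,f) via R4 from reach(i,a), parent(a,f)
round 3: derive reach(h,b) via R1 from reach(h,a), reach(a,b)
round 3: derive reach(h,f) via R1 from reach(h,a), reach(a,f)
round 3: derive conn(h,b) via R3 from conn(h,a), conn(a,b)
round 3: derive conn(h,f) via R3 from conn(h,a), conn(a,f)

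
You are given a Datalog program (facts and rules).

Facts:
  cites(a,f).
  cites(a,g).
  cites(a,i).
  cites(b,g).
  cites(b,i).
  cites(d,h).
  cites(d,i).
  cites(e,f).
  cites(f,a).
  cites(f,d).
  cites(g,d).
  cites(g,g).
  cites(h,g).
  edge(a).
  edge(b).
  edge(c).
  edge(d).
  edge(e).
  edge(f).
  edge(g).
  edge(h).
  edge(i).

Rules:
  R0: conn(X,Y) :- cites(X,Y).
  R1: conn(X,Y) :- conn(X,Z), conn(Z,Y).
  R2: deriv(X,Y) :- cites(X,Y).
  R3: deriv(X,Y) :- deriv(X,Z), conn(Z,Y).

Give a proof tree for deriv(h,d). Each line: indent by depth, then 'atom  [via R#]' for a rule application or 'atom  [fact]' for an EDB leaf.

deriv(h,d)  [via R3]
  deriv(h,g)  [via R2]
    cites(h,g)  [fact]
  conn(g,d)  [via R0]
    cites(g,d)  [fact]

round 1: derive conn(a,f) via R0 from cites(a,f)
round 1: derive conn(a,g) via R0 from cites(a,g)
round 1: derive conn(a,i) via R0 from cites(a,i)
round 1: derive conn(b,g) via R0 from cites(b,g)
round 1: derive conn(b,i) via R0 from cites(b,i)
round 1: derive conn(d,h) via R0 from cites(d,h)
round 1: derive conn(d,i) via R0 from cites(d,i)
round 1: derive conn(e,f) via R0 from cites(e,f)
round 1: derive conn(f,a) via R0 from cites(f,a)
round 1: derive conn(f,d) via R0 from cites(f,d)
round 1: derive conn(g,d) via R0 from cites(g,d)
round 1: derive conn(g,g) via R0 from cites(g,g)
round 1: derive conn(h,g) via R0 from cites(h,g)
round 1: derive deriv(a,f) via R2 from cites(a,f)
round 1: derive deriv(a,g) via R2 from cites(a,g)
round 1: derive deriv(a,i) via R2 from cites(a,i)
round 1: derive deriv(b,g) via R2 from cites(b,g)
round 1: derive deriv(b,i) via R2 from cites(b,i)
round 1: derive deriv(d,h) via R2 from cites(d,h)
round 1: derive deriv(d,i) via R2 from cites(d,i)
round 1: derive deriv(e,f) via R2 from cites(e,f)
round 1: derive deriv(f,a) via R2 from cites(f,a)
round 1: derive deriv(f,d) via R2 from cites(f,d)
round 1: derive deriv(g,d) via R2 from cites(g,d)
round 1: derive deriv(g,g) via R2 from cites(g,g)
round 1: derive deriv(h,g) via R2 from cites(h,g)
round 2: derive conn(a,a) via R1 from conn(a,f), conn(f,a)
round 2: derive conn(a,d) via R1 from conn(a,f), conn(f,d)
round 2: derive conn(b,d) via R1 from conn(b,g), conn(g,d)
round 2: derive conn(d,g) via R1 from conn(d,h), conn(h,g)
round 2: derive conn(e,a) via R1 from conn(e,f), conn(f,a)
round 2: derive conn(e,d) via R1 from conn(e,f), conn(f,d)
round 2: derive conn(f,f) via R1 from conn(f,a), conn(a,f)
round 2: derive conn(f,g) via R1 from conn(f,a), conn(a,g)
round 2: derive conn(f,h) via R1 from conn(f,d), conn(d,h)
round 2: derive conn(f,i) via R1 from conn(f,a), conn(a,i)
round 2: derive conn(g,h) via R1 from conn(g,d), conn(d,h)
round 2: derive conn(g,i) via R1 from conn(g,d), conn(d,i)
round 2: derive conn(h,d) via R1 from conn(h,g), conn(g,d)
round 2: derive deriv(a,a) via R3 from deriv(a,f), conn(f,a)
round 2: derive deriv(a,d) via R3 from deriv(a,f), conn(f,d)
round 2: derive deriv(b,d) via R3 from deriv(b,g), conn(g,d)
round 2: derive deriv(d,g) via R3 from deriv(d,h), conn(h,g)
round 2: derive deriv(e,a) via R3 from deriv(e,f), conn(f,a)
round 2: derive deriv(e,d) via R3 from deriv(e,f), conn(f,d)
round 2: derive deriv(f,f) via R3 from deriv(f,a), conn(a,f)
round 2: derive deriv(f,g) via R3 from deriv(f,a), conn(a,g)
round 2: derive deriv(f,h) via R3 from deriv(f,d), conn(d,h)
round 2: derive deriv(f,i) via R3 from deriv(f,a), conn(a,i)
round 2: derive deriv(g,h) via R3 from deriv(g,d), conn(d,h)
round 2: derive deriv(g,i) via R3 from deriv(g,d), conn(d,i)
round 2: derive deriv(h,d) via R3 from deriv(h,g), conn(g,d)
round 3: derive conn(a,h) via R1 from conn(a,d), conn(d,h)
round 3: derive conn(b,h) via R1 from conn(b,d), conn(d,h)
round 3: derive conn(d,d) via R1 from conn(d,g), conn(g,d)
round 3: derive conn(e,g) via R1 from conn(e,a), conn(a,g)
round 3: derive conn(e,h) via R1 from conn(e,d), conn(d,h)
round 3: derive conn(e,i) via R1 from conn(e,a), conn(a,i)
round 3: derive conn(h,h) via R1 from conn(h,d), conn(d,h)
round 3: derive conn(h,i) via R1 from conn(h,d), conn(d,i)
round 3: derive deriv(a,h) via R3 from deriv(a,d), conn(d,h)
round 3: derive deriv(b,h) via R3 from deriv(b,d), conn(d,h)
round 3: derive deriv(d,d) via R3 from deriv(d,g), conn(g,d)
round 3: derive deriv(e,g) via R3 from deriv(e,a), conn(a,g)
round 3: derive deriv(e,h) via R3 from deriv(e,d), conn(d,h)
round 3: derive deriv(e,i) via R3 from deriv(e,a), conn(a,i)
round 3: derive deriv(h,h) via R3 from deriv(h,d), conn(d,h)
round 3: derive deriv(h,i) via R3 from deriv(h,d), conn(d,i)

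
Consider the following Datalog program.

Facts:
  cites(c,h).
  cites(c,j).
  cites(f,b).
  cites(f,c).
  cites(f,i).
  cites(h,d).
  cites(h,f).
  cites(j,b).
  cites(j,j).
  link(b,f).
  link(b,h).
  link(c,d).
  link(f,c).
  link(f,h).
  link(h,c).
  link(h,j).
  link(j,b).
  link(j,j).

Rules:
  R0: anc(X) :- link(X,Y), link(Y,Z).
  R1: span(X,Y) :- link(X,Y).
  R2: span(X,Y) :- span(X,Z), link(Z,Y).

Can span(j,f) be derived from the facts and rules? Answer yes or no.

yes

round 1: derive span(b,f) via R1 from link(b,f)
round 1: derive span(b,h) via R1 from link(b,h)
round 1: derive span(c,d) via R1 from link(c,d)
round 1: derive span(f,c) via R1 from link(f,c)
round 1: derive span(f,h) via R1 from link(f,h)
round 1: derive span(h,c) via R1 from link(h,c)
round 1: derive span(h,j) via R1 from link(h,j)
round 1: derive span(j,b) via R1 from link(j,b)
round 1: derive span(j,j) via R1 from link(j,j)
round 2: derive span(b,c) via R2 from span(b,f), link(f,c)
round 2: derive span(b,j) via R2 from span(b,h), link(h,j)
round 2: derive span(f,d) via R2 from span(f,c), link(c,d)
round 2: derive span(f,j) via R2 from span(f,h), link(h,j)
round 2: derive span(h,b) via R2 from span(h,j), link(j,b)
round 2: derive span(h,d) via R2 from span(h,c), link(c,d)
round 2: derive span(j,f) via R2 from span(j,b), link(b,f)
round 2: derive span(j,h) via R2 from span(j,b), link(b,h)
round 3: derive span(b,b) via R2 from span(b,j), link(j,b)
round 3: derive span(b,d) via R2 from span(b,c), link(c,d)
round 3: derive span(f,b) via R2 from span(f,j), link(j,b)
round 3: derive span(h,f) via R2 from span(h,b), link(b,f)
round 3: derive span(h,h) via R2 from span(h,b), link(b,h)
round 3: derive span(j,c) via R2 from span(j,f), link(f,c)
round 4: derive span(f,f) via R2 from span(f,b), link(b,f)
round 4: derive span(j,d) via R2 from span(j,c), link(c,d)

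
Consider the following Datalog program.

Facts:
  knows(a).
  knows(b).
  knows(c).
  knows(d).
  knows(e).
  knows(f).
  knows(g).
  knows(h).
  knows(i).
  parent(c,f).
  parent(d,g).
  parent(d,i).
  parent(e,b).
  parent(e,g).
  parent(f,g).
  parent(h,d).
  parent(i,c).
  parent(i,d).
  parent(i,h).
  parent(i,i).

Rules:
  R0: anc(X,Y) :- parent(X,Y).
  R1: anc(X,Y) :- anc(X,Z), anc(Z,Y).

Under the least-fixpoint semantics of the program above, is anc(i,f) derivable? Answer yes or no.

yes

round 1: derive anc(c,f) via R0 from parent(c,f)
round 1: derive anc(d,g) via R0 from parent(d,g)
round 1: derive anc(d,i) via R0 from parent(d,i)
round 1: derive anc(e,b) via R0 from parent(e,b)
round 1: derive anc(e,g) via R0 from parent(e,g)
round 1: derive anc(f,g) via R0 from parent(f,g)
round 1: derive anc(h,d) via R0 from parent(h,d)
round 1: derive anc(i,c) via R0 from parent(i,c)
round 1: derive anc(i,d) via R0 from parent(i,d)
round 1: derive anc(i,h) via R0 from parent(i,h)
round 1: derive anc(i,i) via R0 from parent(i,i)
round 2: derive anc(c,g) via R1 from anc(c,f), anc(f,g)
round 2: derive anc(d,c) via R1 from anc(d,i), anc(i,c)
round 2: derive anc(d,d) via R1 from anc(d,i), anc(i,d)
round 2: derive anc(d,h) via R1 from anc(d,i), anc(i,h)
round 2: derive anc(h,g) via R1 from anc(h,d), anc(d,g)
round 2: derive anc(h,i) via R1 from anc(h,d), anc(d,i)
round 2: derive anc(i,f) via R1 from anc(i,c), anc(c,f)
round 2: derive anc(i,g) via R1 from anc(i,d), anc(d,g)
round 3: derive anc(d,f) via R1 from anc(d,c), anc(c,f)
round 3: derive anc(h,c) via R1 from anc(h,d), anc(d,c)
round 3: derive anc(h,f) via R1 from anc(h,i), anc(i,f)
round 3: derive anc(h,h) via R1 from anc(h,d), anc(d,h)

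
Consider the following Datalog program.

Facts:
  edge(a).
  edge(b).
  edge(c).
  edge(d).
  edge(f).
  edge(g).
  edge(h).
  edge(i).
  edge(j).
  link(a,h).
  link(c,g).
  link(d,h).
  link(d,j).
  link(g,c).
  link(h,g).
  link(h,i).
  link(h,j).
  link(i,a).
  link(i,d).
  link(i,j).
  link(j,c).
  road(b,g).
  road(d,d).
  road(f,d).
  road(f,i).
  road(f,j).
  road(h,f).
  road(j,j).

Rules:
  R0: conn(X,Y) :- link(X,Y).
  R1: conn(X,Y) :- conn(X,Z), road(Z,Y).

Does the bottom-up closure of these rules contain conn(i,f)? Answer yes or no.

round 1: derive conn(a,h) via R0 from link(a,h)
round 1: derive conn(c,g) via R0 from link(c,g)
round 1: derive conn(d,h) via R0 from link(d,h)
round 1: derive conn(d,j) via R0 from link(d,j)
round 1: derive conn(g,c) via R0 from link(g,c)
round 1: derive conn(h,g) via R0 from link(h,g)
round 1: derive conn(h,i) via R0 from link(h,i)
round 1: derive conn(h,j) via R0 from link(h,j)
round 1: derive conn(i,a) via R0 from link(i,a)
round 1: derive conn(i,d) via R0 from link(i,d)
round 1: derive conn(i,j) via R0 from link(i,j)
round 1: derive conn(j,c) via R0 from link(j,c)
round 2: derive conn(a,f) via R1 from conn(a,h), road(h,f)
round 2: derive conn(d,f) via R1 from conn(d,h), road(h,f)
round 3: derive conn(a,d) via R1 from conn(a,f), road(f,d)
round 3: derive conn(a,i) via R1 from conn(a,f), road(f,i)
round 3: derive conn(a,j) via R1 from conn(a,f), road(f,j)
round 3: derive conn(d,d) via R1 from conn(d,f), road(f,d)
round 3: derive conn(d,i) via R1 from conn(d,f), road(f,i)

no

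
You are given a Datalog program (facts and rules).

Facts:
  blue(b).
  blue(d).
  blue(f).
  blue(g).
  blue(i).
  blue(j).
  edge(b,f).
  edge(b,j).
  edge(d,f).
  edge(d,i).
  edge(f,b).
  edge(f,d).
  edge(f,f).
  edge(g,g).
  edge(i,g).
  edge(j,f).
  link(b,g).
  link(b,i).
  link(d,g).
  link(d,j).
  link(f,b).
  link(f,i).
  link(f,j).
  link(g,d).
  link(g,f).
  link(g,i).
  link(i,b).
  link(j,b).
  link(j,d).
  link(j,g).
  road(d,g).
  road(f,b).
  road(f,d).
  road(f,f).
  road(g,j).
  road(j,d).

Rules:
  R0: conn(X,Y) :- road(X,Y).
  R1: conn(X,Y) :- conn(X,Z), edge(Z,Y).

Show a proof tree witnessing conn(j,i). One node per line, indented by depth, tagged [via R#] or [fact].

round 1: derive conn(d,g) via R0 from road(d,g)
round 1: derive conn(f,b) via R0 from road(f,b)
round 1: derive conn(f,d) via R0 from road(f,d)
round 1: derive conn(f,f) via R0 from road(f,f)
round 1: derive conn(g,j) via R0 from road(g,j)
round 1: derive conn(j,d) via R0 from road(j,d)
round 2: derive conn(f,i) via R1 from conn(f,d), edge(d,i)
round 2: derive conn(f,j) via R1 from conn(f,b), edge(b,j)
round 2: derive conn(g,f) via R1 from conn(g,j), edge(j,f)
round 2: derive conn(j,f) via R1 from conn(j,d), edge(d,f)
round 2: derive conn(j,i) via R1 from conn(j,d), edge(d,i)
round 3: derive conn(f,g) via R1 from conn(f,i), edge(i,g)
round 3: derive conn(g,b) via R1 from conn(g,f), edge(f,b)
round 3: derive conn(g,d) via R1 from conn(g,f), edge(f,d)
round 3: derive conn(j,b) via R1 from conn(j,f), edge(f,b)
round 3: derive conn(j,g) via R1 from conn(j,i), edge(i,g)
round 4: derive conn(g,i) via R1 from conn(g,d), edge(d,i)
round 4: derive conn(j,j) via R1 from conn(j,b), edge(b,j)
round 5: derive conn(g,g) via R1 from conn(g,i), edge(i,g)

conn(j,i)  [via R1]
  conn(j,d)  [via R0]
    road(j,d)  [fact]
  edge(d,i)  [fact]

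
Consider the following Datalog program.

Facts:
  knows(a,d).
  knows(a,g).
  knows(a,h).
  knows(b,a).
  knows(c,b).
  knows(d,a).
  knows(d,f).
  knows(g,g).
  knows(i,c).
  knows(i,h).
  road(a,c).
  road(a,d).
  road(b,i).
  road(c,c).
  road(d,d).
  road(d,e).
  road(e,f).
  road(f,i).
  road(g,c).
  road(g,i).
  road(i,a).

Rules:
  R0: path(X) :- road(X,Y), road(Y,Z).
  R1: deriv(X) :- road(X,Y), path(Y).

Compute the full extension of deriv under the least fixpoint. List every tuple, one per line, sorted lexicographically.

round 1: derive path(a) via R0 from road(a,c), road(c,c)
round 1: derive path(b) via R0 from road(b,i), road(i,a)
round 1: derive path(c) via R0 from road(c,c), road(c,c)
round 1: derive path(d) via R0 from road(d,d), road(d,d)
round 1: derive path(e) via R0 from road(e,f), road(f,i)
round 1: derive path(f) via R0 from road(f,i), road(i,a)
round 1: derive path(g) via R0 from road(g,c), road(c,c)
round 1: derive path(i) via R0 from road(i,a), road(a,c)
round 2: derive deriv(a) via R1 from road(a,c), path(c)
round 2: derive deriv(b) via R1 from road(b,i), path(i)
round 2: derive deriv(c) via R1 from road(c,c), path(c)
round 2: derive deriv(d) via R1 from road(d,d), path(d)
round 2: derive deriv(e) via R1 from road(e,f), path(f)
round 2: derive deriv(f) via R1 from road(f,i), path(i)
round 2: derive deriv(g) via R1 from road(g,c), path(c)
round 2: derive deriv(i) via R1 from road(i,a), path(a)

deriv(a)
deriv(b)
deriv(c)
deriv(d)
deriv(e)
deriv(f)
deriv(g)
deriv(i)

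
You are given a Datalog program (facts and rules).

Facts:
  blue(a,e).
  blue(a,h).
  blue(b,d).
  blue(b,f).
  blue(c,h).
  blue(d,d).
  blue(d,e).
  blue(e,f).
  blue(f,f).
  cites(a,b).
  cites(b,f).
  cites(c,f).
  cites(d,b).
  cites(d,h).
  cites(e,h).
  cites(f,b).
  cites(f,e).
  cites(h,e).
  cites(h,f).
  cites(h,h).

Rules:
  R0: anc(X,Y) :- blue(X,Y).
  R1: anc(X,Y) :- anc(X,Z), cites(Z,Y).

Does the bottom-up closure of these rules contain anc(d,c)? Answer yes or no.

round 1: derive anc(a,e) via R0 from blue(a,e)
round 1: derive anc(a,h) via R0 from blue(a,h)
round 1: derive anc(b,d) via R0 from blue(b,d)
round 1: derive anc(b,f) via R0 from blue(b,f)
round 1: derive anc(c,h) via R0 from blue(c,h)
round 1: derive anc(d,d) via R0 from blue(d,d)
round 1: derive anc(d,e) via R0 from blue(d,e)
round 1: derive anc(e,f) via R0 from blue(e,f)
round 1: derive anc(f,f) via R0 from blue(f,f)
round 2: derive anc(a,f) via R1 from anc(a,h), cites(h,f)
round 2: derive anc(b,b) via R1 from anc(b,d), cites(d,b)
round 2: derive anc(b,e) via R1 from anc(b,f), cites(f,e)
round 2: derive anc(b,h) via R1 from anc(b,d), cites(d,h)
round 2: derive anc(c,e) via R1 from anc(c,h), cites(h,e)
round 2: derive anc(c,f) via R1 from anc(c,h), cites(h,f)
round 2: derive anc(d,b) via R1 from anc(d,d), cites(d,b)
round 2: derive anc(d,h) via R1 from anc(d,d), cites(d,h)
round 2: derive anc(e,b) via R1 from anc(e,f), cites(f,b)
round 2: derive anc(e,e) via R1 from anc(e,f), cites(f,e)
round 2: derive anc(f,b) via R1 from anc(f,f), cites(f,b)
round 2: derive anc(f,e) via R1 from anc(f,f), cites(f,e)
round 3: derive anc(a,b) via R1 from anc(a,f), cites(f,b)
round 3: derive anc(c,b) via R1 from anc(c,f), cites(f,b)
round 3: derive anc(d,f) via R1 from anc(d,b), cites(b,f)
round 3: derive anc(e,h) via R1 from anc(e,e), cites(e,h)
round 3: derive anc(f,h) via R1 from anc(f,e), cites(e,h)

no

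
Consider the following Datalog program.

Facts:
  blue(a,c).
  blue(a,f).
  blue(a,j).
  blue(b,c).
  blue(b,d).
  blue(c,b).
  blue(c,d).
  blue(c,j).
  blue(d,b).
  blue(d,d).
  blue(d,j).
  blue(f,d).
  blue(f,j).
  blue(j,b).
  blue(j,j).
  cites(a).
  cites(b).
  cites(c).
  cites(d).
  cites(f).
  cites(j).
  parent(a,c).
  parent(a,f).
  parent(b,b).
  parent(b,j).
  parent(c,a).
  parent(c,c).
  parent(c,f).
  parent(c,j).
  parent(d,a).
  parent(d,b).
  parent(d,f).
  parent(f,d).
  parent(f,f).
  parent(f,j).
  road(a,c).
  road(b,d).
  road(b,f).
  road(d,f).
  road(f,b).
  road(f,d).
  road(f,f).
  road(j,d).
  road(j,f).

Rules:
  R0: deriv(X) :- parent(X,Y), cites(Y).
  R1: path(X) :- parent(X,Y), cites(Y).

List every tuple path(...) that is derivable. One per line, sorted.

path(a)
path(b)
path(c)
path(d)
path(f)

round 1: derive path(a) via R1 from parent(a,c), cites(c)
round 1: derive path(b) via R1 from parent(b,b), cites(b)
round 1: derive path(c) via R1 from parent(c,a), cites(a)
round 1: derive path(d) via R1 from parent(d,a), cites(a)
round 1: derive path(f) via R1 from parent(f,d), cites(d)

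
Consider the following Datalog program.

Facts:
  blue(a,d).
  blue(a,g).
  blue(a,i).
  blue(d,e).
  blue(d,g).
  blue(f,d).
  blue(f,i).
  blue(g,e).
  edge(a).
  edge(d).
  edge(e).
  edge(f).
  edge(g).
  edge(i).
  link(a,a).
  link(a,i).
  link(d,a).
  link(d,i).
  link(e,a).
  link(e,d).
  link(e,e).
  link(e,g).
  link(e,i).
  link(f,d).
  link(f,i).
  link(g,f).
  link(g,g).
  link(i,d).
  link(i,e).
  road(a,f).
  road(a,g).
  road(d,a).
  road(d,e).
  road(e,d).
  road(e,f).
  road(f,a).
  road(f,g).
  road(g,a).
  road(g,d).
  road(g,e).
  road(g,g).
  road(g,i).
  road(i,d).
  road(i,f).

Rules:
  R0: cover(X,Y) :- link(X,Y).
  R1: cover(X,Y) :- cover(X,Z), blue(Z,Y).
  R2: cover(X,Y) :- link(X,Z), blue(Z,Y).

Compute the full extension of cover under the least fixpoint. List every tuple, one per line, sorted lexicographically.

cover(a,a)
cover(a,d)
cover(a,e)
cover(a,g)
cover(a,i)
cover(d,a)
cover(d,d)
cover(d,e)
cover(d,g)
cover(d,i)
cover(e,a)
cover(e,d)
cover(e,e)
cover(e,g)
cover(e,i)
cover(f,d)
cover(f,e)
cover(f,g)
cover(f,i)
cover(g,d)
cover(g,e)
cover(g,f)
cover(g,g)
cover(g,i)
cover(i,d)
cover(i,e)
cover(i,g)

round 1: derive cover(a,a) via R0 from link(a,a)
round 1: derive cover(a,i) via R0 from link(a,i)
round 1: derive cover(d,a) via R0 from link(d,a)
round 1: derive cover(d,i) via R0 from link(d,i)
round 1: derive cover(e,a) via R0 from link(e,a)
round 1: derive cover(e,d) via R0 from link(e,d)
round 1: derive cover(e,e) via R0 from link(e,e)
round 1: derive cover(e,g) via R0 from link(e,g)
round 1: derive cover(e,i) via R0 from link(e,i)
round 1: derive cover(f,d) via R0 from link(f,d)
round 1: derive cover(f,i) via R0 from link(f,i)
round 1: derive cover(g,f) via R0 from link(g,f)
round 1: derive cover(g,g) via R0 from link(g,g)
round 1: derive cover(i,d) via R0 from link(i,d)
round 1: derive cover(i,e) via R0 from link(i,e)
round 1: derive cover(a,d) via R2 from link(a,a), blue(a,d)
round 1: derive cover(a,g) via R2 from link(a,a), blue(a,g)
round 1: derive cover(d,d) via R2 from link(d,a), blue(a,d)
round 1: derive cover(d,g) via R2 from link(d,a), blue(a,g)
round 1: derive cover(f,e) via R2 from link(f,d), blue(d,e)
round 1: derive cover(f,g) via R2 from link(f,d), blue(d,g)
round 1: derive cover(g,d) via R2 from link(g,f), blue(f,d)
round 1: derive cover(g,e) via R2 from link(g,g), blue(g,e)
round 1: derive cover(g,i) via R2 from link(g,f), blue(f,i)
round 1: derive cover(i,g) via R2 from link(i,d), blue(d,g)
round 2: derive cover(a,e) via R1 from cover(a,d), blue(d,e)
round 2: derive cover(d,e) via R1 from cover(d,d), blue(d,e)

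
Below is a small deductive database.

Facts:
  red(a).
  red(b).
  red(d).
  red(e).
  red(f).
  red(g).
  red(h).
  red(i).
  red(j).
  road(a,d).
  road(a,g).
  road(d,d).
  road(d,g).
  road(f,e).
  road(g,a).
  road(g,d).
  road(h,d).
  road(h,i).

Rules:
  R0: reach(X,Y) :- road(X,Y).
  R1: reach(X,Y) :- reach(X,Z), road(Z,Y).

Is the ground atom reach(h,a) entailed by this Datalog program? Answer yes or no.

round 1: derive reach(a,d) via R0 from road(a,d)
round 1: derive reach(a,g) via R0 from road(a,g)
round 1: derive reach(d,d) via R0 from road(d,d)
round 1: derive reach(d,g) via R0 from road(d,g)
round 1: derive reach(f,e) via R0 from road(f,e)
round 1: derive reach(g,a) via R0 from road(g,a)
round 1: derive reach(g,d) via R0 from road(g,d)
round 1: derive reach(h,d) via R0 from road(h,d)
round 1: derive reach(h,i) via R0 from road(h,i)
round 2: derive reach(a,a) via R1 from reach(a,g), road(g,a)
round 2: derive reach(d,a) via R1 from reach(d,g), road(g,a)
round 2: derive reach(g,g) via R1 from reach(g,a), road(a,g)
round 2: derive reach(h,g) via R1 from reach(h,d), road(d,g)
round 3: derive reach(h,a) via R1 from reach(h,g), road(g,a)

yes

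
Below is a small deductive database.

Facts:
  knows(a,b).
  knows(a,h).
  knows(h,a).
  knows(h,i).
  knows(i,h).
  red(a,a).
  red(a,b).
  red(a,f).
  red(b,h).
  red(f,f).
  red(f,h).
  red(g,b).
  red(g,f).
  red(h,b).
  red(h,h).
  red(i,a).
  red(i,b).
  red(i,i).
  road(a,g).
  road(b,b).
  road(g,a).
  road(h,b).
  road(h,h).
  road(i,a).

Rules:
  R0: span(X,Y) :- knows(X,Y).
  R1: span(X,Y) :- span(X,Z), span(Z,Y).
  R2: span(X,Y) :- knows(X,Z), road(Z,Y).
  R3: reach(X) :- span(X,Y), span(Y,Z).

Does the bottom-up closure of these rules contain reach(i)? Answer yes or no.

yes

round 1: derive span(a,b) via R0 from knows(a,b)
round 1: derive span(a,h) via R0 from knows(a,h)
round 1: derive span(h,a) via R0 from knows(h,a)
round 1: derive span(h,i) via R0 from knows(h,i)
round 1: derive span(i,h) via R0 from knows(i,h)
round 1: derive span(h,g) via R2 from knows(h,a), road(a,g)
round 1: derive span(i,b) via R2 from knows(i,h), road(h,b)
round 2: derive span(a,a) via R1 from span(a,h), span(h,a)
round 2: derive span(a,g) via R1 from span(a,h), span(h,g)
round 2: derive span(a,i) via R1 from span(a,h), span(h,i)
round 2: derive span(h,b) via R1 from span(h,a), span(a,b)
round 2: derive span(h,h) via R1 from span(h,a), span(a,h)
round 2: derive span(i,a) via R1 from span(i,h), span(h,a)
round 2: derive span(i,g) via R1 from span(i,h), span(h,g)
round 2: derive span(i,i) via R1 from span(i,h), span(h,i)
round 2: derive reach(a) via R3 from span(a,h), span(h,a)
round 2: derive reach(h) via R3 from span(h,a), span(a,b)
round 2: derive reach(i) via R3 from span(i,h), span(h,a)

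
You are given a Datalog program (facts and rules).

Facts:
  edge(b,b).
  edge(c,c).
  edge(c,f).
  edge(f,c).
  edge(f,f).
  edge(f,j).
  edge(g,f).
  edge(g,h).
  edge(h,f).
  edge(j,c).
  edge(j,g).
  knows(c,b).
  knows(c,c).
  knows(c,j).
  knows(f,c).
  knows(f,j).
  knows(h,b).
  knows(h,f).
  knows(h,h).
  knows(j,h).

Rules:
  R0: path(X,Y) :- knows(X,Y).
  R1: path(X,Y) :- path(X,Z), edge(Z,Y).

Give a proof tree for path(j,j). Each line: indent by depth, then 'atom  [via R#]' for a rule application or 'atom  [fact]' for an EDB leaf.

path(j,j)  [via R1]
  path(j,f)  [via R1]
    path(j,h)  [via R0]
      knows(j,h)  [fact]
    edge(h,f)  [fact]
  edge(f,j)  [fact]

round 1: derive path(c,b) via R0 from knows(c,b)
round 1: derive path(c,c) via R0 from knows(c,c)
round 1: derive path(c,j) via R0 from knows(c,j)
round 1: derive path(f,c) via R0 from knows(f,c)
round 1: derive path(f,j) via R0 from knows(f,j)
round 1: derive path(h,b) via R0 from knows(h,b)
round 1: derive path(h,f) via R0 from knows(h,f)
round 1: derive path(h,h) via R0 from knows(h,h)
round 1: derive path(j,h) via R0 from knows(j,h)
round 2: derive path(c,f) via R1 from path(c,c), edge(c,f)
round 2: derive path(c,g) via R1 from path(c,j), edge(j,g)
round 2: derive path(f,f) via R1 from path(f,c), edge(c,f)
round 2: derive path(f,g) via R1 from path(f,j), edge(j,g)
round 2: derive path(h,c) via R1 from path(h,f), edge(f,c)
round 2: derive path(h,j) via R1 from path(h,f), edge(f,j)
round 2: derive path(j,f) via R1 from path(j,h), edge(h,f)
round 3: derive path(c,h) via R1 from path(c,g), edge(g,h)
round 3: derive path(f,h) via R1 from path(f,g), edge(g,h)
round 3: derive path(h,g) via R1 from path(h,j), edge(j,g)
round 3: derive path(j,c) via R1 from path(j,f), edge(f,c)
round 3: derive path(j,j) via R1 from path(j,f), edge(f,j)
round 4: derive path(j,g) via R1 from path(j,j), edge(j,g)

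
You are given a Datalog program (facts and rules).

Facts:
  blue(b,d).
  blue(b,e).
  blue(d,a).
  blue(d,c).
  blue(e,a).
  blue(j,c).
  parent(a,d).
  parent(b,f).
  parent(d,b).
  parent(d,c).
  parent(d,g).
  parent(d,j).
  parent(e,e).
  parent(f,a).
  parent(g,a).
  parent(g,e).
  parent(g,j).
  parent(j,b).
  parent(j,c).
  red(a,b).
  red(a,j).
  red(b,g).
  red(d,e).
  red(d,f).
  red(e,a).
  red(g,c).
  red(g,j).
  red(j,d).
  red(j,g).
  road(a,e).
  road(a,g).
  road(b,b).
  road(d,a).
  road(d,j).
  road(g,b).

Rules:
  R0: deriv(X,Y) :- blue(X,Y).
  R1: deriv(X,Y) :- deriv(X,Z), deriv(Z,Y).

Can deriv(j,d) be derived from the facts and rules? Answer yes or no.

no

round 1: derive deriv(b,d) via R0 from blue(b,d)
round 1: derive deriv(b,e) via R0 from blue(b,e)
round 1: derive deriv(d,a) via R0 from blue(d,a)
round 1: derive deriv(d,c) via R0 from blue(d,c)
round 1: derive deriv(e,a) via R0 from blue(e,a)
round 1: derive deriv(j,c) via R0 from blue(j,c)
round 2: derive deriv(b,a) via R1 from deriv(b,d), deriv(d,a)
round 2: derive deriv(b,c) via R1 from deriv(b,d), deriv(d,c)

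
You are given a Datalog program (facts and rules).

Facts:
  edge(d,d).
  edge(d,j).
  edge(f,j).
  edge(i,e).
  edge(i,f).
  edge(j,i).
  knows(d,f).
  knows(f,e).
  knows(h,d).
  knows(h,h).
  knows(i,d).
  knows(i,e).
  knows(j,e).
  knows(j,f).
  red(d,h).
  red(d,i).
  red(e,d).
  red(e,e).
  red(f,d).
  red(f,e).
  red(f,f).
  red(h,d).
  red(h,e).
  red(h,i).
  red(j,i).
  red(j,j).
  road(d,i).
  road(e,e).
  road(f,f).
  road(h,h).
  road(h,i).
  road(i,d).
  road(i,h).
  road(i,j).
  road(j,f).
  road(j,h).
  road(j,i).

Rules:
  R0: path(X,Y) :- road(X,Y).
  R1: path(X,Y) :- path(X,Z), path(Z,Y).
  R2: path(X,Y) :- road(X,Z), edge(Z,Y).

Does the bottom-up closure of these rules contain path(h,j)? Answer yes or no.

round 1: derive path(d,i) via R0 from road(d,i)
round 1: derive path(e,e) via R0 from road(e,e)
round 1: derive path(f,f) via R0 from road(f,f)
round 1: derive path(h,h) via R0 from road(h,h)
round 1: derive path(h,i) via R0 from road(h,i)
round 1: derive path(i,d) via R0 from road(i,d)
round 1: derive path(i,h) via R0 from road(i,h)
round 1: derive path(i,j) via R0 from road(i,j)
round 1: derive path(j,f) via R0 from road(j,f)
round 1: derive path(j,h) via R0 from road(j,h)
round 1: derive path(j,i) via R0 from road(j,i)
round 1: derive path(d,e) via R2 from road(d,i), edge(i,e)
round 1: derive path(d,f) via R2 from road(d,i), edge(i,f)
round 1: derive path(f,j) via R2 from road(f,f), edge(f,j)
round 1: derive path(h,e) via R2 from road(h,i), edge(i,e)
round 1: derive path(h,f) via R2 from road(h,i), edge(i,f)
round 1: derive path(i,i) via R2 from road(i,j), edge(j,i)
round 1: derive path(j,e) via R2 from road(j,i), edge(i,e)
round 1: derive path(j,j) via R2 from road(j,f), edge(f,j)
round 2: derive path(d,d) via R1 from path(d,i), path(i,d)
round 2: derive path(d,h) via R1 from path(d,i), path(i,h)
round 2: derive path(d,j) via R1 from path(d,f), path(f,j)
round 2: derive path(f,e) via R1 from path(f,j), path(j,e)
round 2: derive path(f,h) via R1 from path(f,j), path(j,h)
round 2: derive path(f,i) via R1 from path(f,j), path(j,i)
round 2: derive path(h,d) via R1 from path(h,i), path(i,d)
round 2: derive path(h,j) via R1 from path(h,f), path(f,j)
round 2: derive path(i,e) via R1 from path(i,d), path(d,e)
round 2: derive path(i,f) via R1 from path(i,d), path(d,f)
round 2: derive path(j,d) via R1 from path(j,i), path(i,d)
round 3: derive path(f,d) via R1 from path(f,h), path(h,d)

yes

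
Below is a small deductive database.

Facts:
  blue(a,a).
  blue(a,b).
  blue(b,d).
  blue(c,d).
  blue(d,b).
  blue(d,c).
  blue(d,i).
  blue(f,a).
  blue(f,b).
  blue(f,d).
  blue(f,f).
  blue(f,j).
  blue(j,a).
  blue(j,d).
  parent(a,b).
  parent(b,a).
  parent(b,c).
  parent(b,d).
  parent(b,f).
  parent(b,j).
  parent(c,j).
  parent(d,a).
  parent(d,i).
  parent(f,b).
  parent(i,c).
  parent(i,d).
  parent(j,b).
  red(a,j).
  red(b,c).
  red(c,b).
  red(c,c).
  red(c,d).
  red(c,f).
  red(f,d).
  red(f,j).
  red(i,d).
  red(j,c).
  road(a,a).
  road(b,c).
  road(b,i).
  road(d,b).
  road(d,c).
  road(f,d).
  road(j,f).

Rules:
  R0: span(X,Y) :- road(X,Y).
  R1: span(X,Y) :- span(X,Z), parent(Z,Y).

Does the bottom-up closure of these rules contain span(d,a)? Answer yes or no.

round 1: derive span(a,a) via R0 from road(a,a)
round 1: derive span(b,c) via R0 from road(b,c)
round 1: derive span(b,i) via R0 from road(b,i)
round 1: derive span(d,b) via R0 from road(d,b)
round 1: derive span(d,c) via R0 from road(d,c)
round 1: derive span(f,d) via R0 from road(f,d)
round 1: derive span(j,f) via R0 from road(j,f)
round 2: derive span(a,b) via R1 from span(a,a), parent(a,b)
round 2: derive span(b,d) via R1 from span(b,i), parent(i,d)
round 2: derive span(b,j) via R1 from span(b,c), parent(c,j)
round 2: derive span(d,a) via R1 from span(d,b), parent(b,a)
round 2: derive span(d,d) via R1 from span(d,b), parent(b,d)
round 2: derive span(d,f) via R1 from span(d,b), parent(b,f)
round 2: derive span(d,j) via R1 from span(d,b), parent(b,j)
round 2: derive span(f,a) via R1 from span(f,d), parent(d,a)
round 2: derive span(f,i) via R1 from span(f,d), parent(d,i)
round 2: derive span(j,b) via R1 from span(j,f), parent(f,b)
round 3: derive span(a,c) via R1 from span(a,b), parent(b,c)
round 3: derive span(a,d) via R1 from span(a,b), parent(b,d)
round 3: derive span(a,f) via R1 from span(a,b), parent(b,f)
round 3: derive span(a,j) via R1 from span(a,b), parent(b,j)
round 3: derive span(b,a) via R1 from span(b,d), parent(d,a)
round 3: derive span(b,b) via R1 from span(b,j), parent(j,b)
round 3: derive span(d,i) via R1 from span(d,d), parent(d,i)
round 3: derive span(f,b) via R1 from span(f,a), parent(a,b)
round 3: derive span(f,c) via R1 from span(f,i), parent(i,c)
round 3: derive span(j,a) via R1 from span(j,b), parent(b,a)
round 3: derive span(j,c) via R1 from span(j,b), parent(b,c)
round 3: derive span(j,d) via R1 from span(j,b), parent(b,d)
round 3: derive span(j,j) via R1 from span(j,b), parent(b,j)
round 4: derive span(a,i) via R1 from span(a,d), parent(d,i)
round 4: derive span(b,f) via R1 from span(b,b), parent(b,f)
round 4: derive span(f,f) via R1 from span(f,b), parent(b,f)
round 4: derive span(f,j) via R1 from span(f,b), parent(b,j)
round 4: derive span(j,i) via R1 from span(j,d), parent(d,i)

yes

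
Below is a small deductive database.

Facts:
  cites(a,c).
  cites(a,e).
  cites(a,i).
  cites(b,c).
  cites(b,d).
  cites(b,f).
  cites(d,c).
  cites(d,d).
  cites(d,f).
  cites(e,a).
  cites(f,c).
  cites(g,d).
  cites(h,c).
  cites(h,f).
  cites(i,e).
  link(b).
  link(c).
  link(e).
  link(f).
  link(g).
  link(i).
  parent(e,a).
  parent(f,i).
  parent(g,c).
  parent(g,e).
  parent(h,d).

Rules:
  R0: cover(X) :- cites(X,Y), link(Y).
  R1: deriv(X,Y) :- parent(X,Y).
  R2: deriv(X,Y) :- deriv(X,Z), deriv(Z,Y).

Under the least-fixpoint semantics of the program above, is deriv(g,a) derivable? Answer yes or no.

yes

round 1: derive deriv(e,a) via R1 from parent(e,a)
round 1: derive deriv(f,i) via R1 from parent(f,i)
round 1: derive deriv(g,c) via R1 from parent(g,c)
round 1: derive deriv(g,e) via R1 from parent(g,e)
round 1: derive deriv(h,d) via R1 from parent(h,d)
round 2: derive deriv(g,a) via R2 from deriv(g,e), deriv(e,a)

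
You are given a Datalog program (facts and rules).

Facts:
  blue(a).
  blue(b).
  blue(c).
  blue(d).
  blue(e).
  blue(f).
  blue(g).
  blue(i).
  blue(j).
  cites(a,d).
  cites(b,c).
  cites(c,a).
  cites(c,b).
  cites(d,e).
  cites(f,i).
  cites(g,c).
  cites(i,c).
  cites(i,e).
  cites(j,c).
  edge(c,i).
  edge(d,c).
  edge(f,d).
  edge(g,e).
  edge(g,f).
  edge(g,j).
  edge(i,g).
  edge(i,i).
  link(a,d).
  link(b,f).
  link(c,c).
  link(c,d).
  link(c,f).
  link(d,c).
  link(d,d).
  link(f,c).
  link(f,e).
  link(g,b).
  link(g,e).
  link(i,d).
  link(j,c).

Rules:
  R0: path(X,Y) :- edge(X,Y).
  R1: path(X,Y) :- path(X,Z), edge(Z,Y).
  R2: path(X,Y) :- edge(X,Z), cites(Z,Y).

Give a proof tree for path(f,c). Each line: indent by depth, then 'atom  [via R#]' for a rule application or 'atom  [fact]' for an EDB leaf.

path(f,c)  [via R1]
  path(f,d)  [via R0]
    edge(f,d)  [fact]
  edge(d,c)  [fact]

round 1: derive path(c,i) via R0 from edge(c,i)
round 1: derive path(d,c) via R0 from edge(d,c)
round 1: derive path(f,d) via R0 from edge(f,d)
round 1: derive path(g,e) via R0 from edge(g,e)
round 1: derive path(g,f) via R0 from edge(g,f)
round 1: derive path(g,j) via R0 from edge(g,j)
round 1: derive path(i,g) via R0 from edge(i,g)
round 1: derive path(i,i) via R0 from edge(i,i)
round 1: derive path(c,c) via R2 from edge(c,i), cites(i,c)
round 1: derive path(c,e) via R2 from edge(c,i), cites(i,e)
round 1: derive path(d,a) via R2 from edge(d,c), cites(c,a)
round 1: derive path(d,b) via R2 from edge(d,c), cites(c,b)
round 1: derive path(f,e) via R2 from edge(f,d), cites(d,e)
round 1: derive path(g,c) via R2 from edge(g,j), cites(j,c)
round 1: derive path(g,i) via R2 from edge(g,f), cites(f,i)
round 1: derive path(i,c) via R2 from edge(i,g), cites(g,c)
round 1: derive path(i,e) via R2 from edge(i,i), cites(i,e)
round 2: derive path(c,g) via R1 from path(c,i), edge(i,g)
round 2: derive path(d,i) via R1 from path(d,c), edge(c,i)
round 2: derive path(f,c) via R1 from path(f,d), edge(d,c)
round 2: derive path(g,d) via R1 from path(g,f), edge(f,d)
round 2: derive path(g,g) via R1 from path(g,i), edge(i,g)
round 2: derive path(i,f) via R1 from path(i,g), edge(g,f)
round 2: derive path(i,j) via R1 from path(i,g), edge(g,j)
round 3: derive path(c,f) via R1 from path(c,g), edge(g,f)
round 3: derive path(c,j) via R1 from path(c,g), edge(g,j)
round 3: derive path(d,g) via R1 from path(d,i), edge(i,g)
round 3: derive path(f,i) via R1 from path(f,c), edge(c,i)
round 3: derive path(i,d) via R1 from path(i,f), edge(f,d)
round 4: derive path(c,d) via R1 from path(c,f), edge(f,d)
round 4: derive path(d,e) via R1 from path(d,g), edge(g,e)
round 4: derive path(d,f) via R1 from path(d,g), edge(g,f)
round 4: derive path(d,j) via R1 from path(d,g), edge(g,j)
round 4: derive path(f,g) via R1 from path(f,i), edge(i,g)
round 5: derive path(d,d) via R1 from path(d,f), edge(f,d)
round 5: derive path(f,f) via R1 from path(f,g), edge(g,f)
round 5: derive path(f,j) via R1 from path(f,g), edge(g,j)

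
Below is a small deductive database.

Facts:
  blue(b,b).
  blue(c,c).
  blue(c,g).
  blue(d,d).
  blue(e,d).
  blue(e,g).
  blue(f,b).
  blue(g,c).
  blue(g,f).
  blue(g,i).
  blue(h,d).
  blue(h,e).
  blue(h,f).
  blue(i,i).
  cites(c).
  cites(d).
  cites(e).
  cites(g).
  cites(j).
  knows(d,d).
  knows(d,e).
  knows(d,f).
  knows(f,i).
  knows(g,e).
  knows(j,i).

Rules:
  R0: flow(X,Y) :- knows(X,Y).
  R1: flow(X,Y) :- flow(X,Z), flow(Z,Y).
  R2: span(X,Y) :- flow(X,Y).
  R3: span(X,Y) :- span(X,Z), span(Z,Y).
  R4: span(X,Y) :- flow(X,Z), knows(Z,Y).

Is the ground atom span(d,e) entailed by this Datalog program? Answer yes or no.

round 1: derive flow(d,d) via R0 from knows(d,d)
round 1: derive flow(d,e) via R0 from knows(d,e)
round 1: derive flow(d,f) via R0 from knows(d,f)
round 1: derive flow(f,i) via R0 from knows(f,i)
round 1: derive flow(g,e) via R0 from knows(g,e)
round 1: derive flow(j,i) via R0 from knows(j,i)
round 2: derive flow(d,i) via R1 from flow(d,f), flow(f,i)
round 2: derive span(d,d) via R2 from flow(d,d)
round 2: derive span(d,e) via R2 from flow(d,e)
round 2: derive span(d,f) via R2 from flow(d,f)
round 2: derive span(f,i) via R2 from flow(f,i)
round 2: derive span(g,e) via R2 from flow(g,e)
round 2: derive span(j,i) via R2 from flow(j,i)
round 2: derive span(d,i) via R4 from flow(d,f), knows(f,i)

yes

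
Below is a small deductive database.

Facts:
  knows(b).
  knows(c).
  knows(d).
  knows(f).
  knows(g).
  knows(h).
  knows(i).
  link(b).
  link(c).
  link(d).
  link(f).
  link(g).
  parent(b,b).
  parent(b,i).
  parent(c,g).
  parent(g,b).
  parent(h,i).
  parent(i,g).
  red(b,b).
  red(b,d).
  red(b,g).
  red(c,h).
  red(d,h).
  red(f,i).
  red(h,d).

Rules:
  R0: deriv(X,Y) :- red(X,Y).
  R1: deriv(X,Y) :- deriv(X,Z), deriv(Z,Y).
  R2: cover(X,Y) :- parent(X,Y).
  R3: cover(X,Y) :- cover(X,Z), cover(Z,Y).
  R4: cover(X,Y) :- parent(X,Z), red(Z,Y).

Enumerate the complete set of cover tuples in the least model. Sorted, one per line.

cover(b,b)
cover(b,d)
cover(b,g)
cover(b,i)
cover(c,b)
cover(c,d)
cover(c,g)
cover(c,i)
cover(g,b)
cover(g,d)
cover(g,g)
cover(g,i)
cover(h,b)
cover(h,d)
cover(h,g)
cover(h,i)
cover(i,b)
cover(i,d)
cover(i,g)
cover(i,i)

round 1: derive cover(b,b) via R2 from parent(b,b)
round 1: derive cover(b,i) via R2 from parent(b,i)
round 1: derive cover(c,g) via R2 from parent(c,g)
round 1: derive cover(g,b) via R2 from parent(g,b)
round 1: derive cover(h,i) via R2 from parent(h,i)
round 1: derive cover(i,g) via R2 from parent(i,g)
round 1: derive cover(b,d) via R4 from parent(b,b), red(b,d)
round 1: derive cover(b,g) via R4 from parent(b,b), red(b,g)
round 1: derive cover(g,d) via R4 from parent(g,b), red(b,d)
round 1: derive cover(g,g) via R4 from parent(g,b), red(b,g)
round 2: derive cover(c,b) via R3 from cover(c,g), cover(g,b)
round 2: derive cover(c,d) via R3 from cover(c,g), cover(g,d)
round 2: derive cover(g,i) via R3 from cover(g,b), cover(b,i)
round 2: derive cover(h,g) via R3 from cover(h,i), cover(i,g)
round 2: derive cover(i,b) via R3 from cover(i,g), cover(g,b)
round 2: derive cover(i,d) via R3 from cover(i,g), cover(g,d)
round 3: derive cover(c,i) via R3 from cover(c,b), cover(b,i)
round 3: derive cover(h,b) via R3 from cover(h,g), cover(g,b)
round 3: derive cover(h,d) via R3 from cover(h,g), cover(g,d)
round 3: derive cover(i,i) via R3 from cover(i,b), cover(b,i)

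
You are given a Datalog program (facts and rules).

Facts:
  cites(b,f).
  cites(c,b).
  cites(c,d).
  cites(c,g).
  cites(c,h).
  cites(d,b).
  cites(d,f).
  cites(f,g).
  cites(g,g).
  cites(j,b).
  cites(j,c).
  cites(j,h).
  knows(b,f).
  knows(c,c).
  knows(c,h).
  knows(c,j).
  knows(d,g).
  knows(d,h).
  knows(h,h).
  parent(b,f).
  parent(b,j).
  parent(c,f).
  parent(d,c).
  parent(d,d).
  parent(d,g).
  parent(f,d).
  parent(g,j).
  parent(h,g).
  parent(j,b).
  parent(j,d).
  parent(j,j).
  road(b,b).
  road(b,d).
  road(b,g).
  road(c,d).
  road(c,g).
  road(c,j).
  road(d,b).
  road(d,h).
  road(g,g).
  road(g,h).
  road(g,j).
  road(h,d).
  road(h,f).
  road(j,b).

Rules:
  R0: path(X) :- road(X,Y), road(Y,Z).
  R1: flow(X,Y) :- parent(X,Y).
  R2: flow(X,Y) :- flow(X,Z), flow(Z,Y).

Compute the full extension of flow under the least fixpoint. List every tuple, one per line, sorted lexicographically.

round 1: derive flow(b,f) via R1 from parent(b,f)
round 1: derive flow(b,j) via R1 from parent(b,j)
round 1: derive flow(c,f) via R1 from parent(c,f)
round 1: derive flow(d,c) via R1 from parent(d,c)
round 1: derive flow(d,d) via R1 from parent(d,d)
round 1: derive flow(d,g) via R1 from parent(d,g)
round 1: derive flow(f,d) via R1 from parent(f,d)
round 1: derive flow(g,j) via R1 from parent(g,j)
round 1: derive flow(h,g) via R1 from parent(h,g)
round 1: derive flow(j,b) via R1 from parent(j,b)
round 1: derive flow(j,d) via R1 from parent(j,d)
round 1: derive flow(j,j) via R1 from parent(j,j)
round 2: derive flow(b,b) via R2 from flow(b,j), flow(j,b)
round 2: derive flow(b,d) via R2 from flow(b,f), flow(f,d)
round 2: derive flow(c,d) via R2 from flow(c,f), flow(f,d)
round 2: derive flow(d,f) via R2 from flow(d,c), flow(c,f)
round 2: derive flow(d,j) via R2 from flow(d,g), flow(g,j)
round 2: derive flow(f,c) via R2 from flow(f,d), flow(d,c)
round 2: derive flow(f,g) via R2 from flow(f,d), flow(d,g)
round 2: derive flow(g,b) via R2 from flow(g,j), flow(j,b)
round 2: derive flow(g,d) via R2 from flow(g,j), flow(j,d)
round 2: derive flow(h,j) via R2 from flow(h,g), flow(g,j)
round 2: derive flow(j,c) via R2 from flow(j,d), flow(d,c)
round 2: derive flow(j,f) via R2 from flow(j,b), flow(b,f)
round 2: derive flow(j,g) via R2 from flow(j,d), flow(d,g)
round 3: derive flow(b,c) via R2 from flow(b,d), flow(d,c)
round 3: derive flow(b,g) via R2 from flow(b,d), flow(d,g)
round 3: derive flow(c,c) via R2 from flow(c,d), flow(d,c)
round 3: derive flow(c,g) via R2 from flow(c,d), flow(d,g)
round 3: derive flow(c,j) via R2 from flow(c,d), flow(d,j)
round 3: derive flow(d,b) via R2 from flow(d,g), flow(g,b)
round 3: derive flow(f,b) via R2 from flow(f,g), flow(g,b)
round 3: derive flow(f,f) via R2 from flow(f,c), flow(c,f)
round 3: derive flow(f,j) via R2 from flow(f,d), flow(d,j)
round 3: derive flow(g,c) via R2 from flow(g,d), flow(d,c)
round 3: derive flow(g,f) via R2 from flow(g,b), flow(b,f)
round 3: derive flow(g,g) via R2 from flow(g,d), flow(d,g)
round 3: derive flow(h,b) via R2 from flow(h,g), flow(g,b)
round 3: derive flow(h,c) via R2 from flow(h,j), flow(j,c)
round 3: derive flow(h,d) via R2 from flow(h,g), flow(g,d)
round 3: derive flow(h,f) via R2 from flow(h,j), flow(j,f)
round 4: derive flow(c,b) via R2 from flow(c,d), flow(d,b)

flow(b,b)
flow(b,c)
flow(b,d)
flow(b,f)
flow(b,g)
flow(b,j)
flow(c,b)
flow(c,c)
flow(c,d)
flow(c,f)
flow(c,g)
flow(c,j)
flow(d,b)
flow(d,c)
flow(d,d)
flow(d,f)
flow(d,g)
flow(d,j)
flow(f,b)
flow(f,c)
flow(f,d)
flow(f,f)
flow(f,g)
flow(f,j)
flow(g,b)
flow(g,c)
flow(g,d)
flow(g,f)
flow(g,g)
flow(g,j)
flow(h,b)
flow(h,c)
flow(h,d)
flow(h,f)
flow(h,g)
flow(h,j)
flow(j,b)
flow(j,c)
flow(j,d)
flow(j,f)
flow(j,g)
flow(j,j)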